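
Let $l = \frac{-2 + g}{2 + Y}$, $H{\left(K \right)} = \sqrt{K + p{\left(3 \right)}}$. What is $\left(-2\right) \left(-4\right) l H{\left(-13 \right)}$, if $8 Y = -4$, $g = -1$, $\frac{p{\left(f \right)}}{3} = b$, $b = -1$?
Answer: $- 64 i \approx - 64.0 i$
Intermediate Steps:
$p{\left(f \right)} = -3$ ($p{\left(f \right)} = 3 \left(-1\right) = -3$)
$Y = - \frac{1}{2}$ ($Y = \frac{1}{8} \left(-4\right) = - \frac{1}{2} \approx -0.5$)
$H{\left(K \right)} = \sqrt{-3 + K}$ ($H{\left(K \right)} = \sqrt{K - 3} = \sqrt{-3 + K}$)
$l = -2$ ($l = \frac{-2 - 1}{2 - \frac{1}{2}} = - \frac{3}{\frac{3}{2}} = \left(-3\right) \frac{2}{3} = -2$)
$\left(-2\right) \left(-4\right) l H{\left(-13 \right)} = \left(-2\right) \left(-4\right) \left(-2\right) \sqrt{-3 - 13} = 8 \left(-2\right) \sqrt{-16} = - 16 \cdot 4 i = - 64 i$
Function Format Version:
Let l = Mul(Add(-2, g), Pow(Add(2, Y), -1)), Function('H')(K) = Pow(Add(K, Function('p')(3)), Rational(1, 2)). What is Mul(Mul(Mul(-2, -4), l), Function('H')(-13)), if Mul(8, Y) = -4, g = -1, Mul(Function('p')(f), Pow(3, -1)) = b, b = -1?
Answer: Mul(-64, I) ≈ Mul(-64.000, I)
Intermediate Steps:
Function('p')(f) = -3 (Function('p')(f) = Mul(3, -1) = -3)
Y = Rational(-1, 2) (Y = Mul(Rational(1, 8), -4) = Rational(-1, 2) ≈ -0.50000)
Function('H')(K) = Pow(Add(-3, K), Rational(1, 2)) (Function('H')(K) = Pow(Add(K, -3), Rational(1, 2)) = Pow(Add(-3, K), Rational(1, 2)))
l = -2 (l = Mul(Add(-2, -1), Pow(Add(2, Rational(-1, 2)), -1)) = Mul(-3, Pow(Rational(3, 2), -1)) = Mul(-3, Rational(2, 3)) = -2)
Mul(Mul(Mul(-2, -4), l), Function('H')(-13)) = Mul(Mul(Mul(-2, -4), -2), Pow(Add(-3, -13), Rational(1, 2))) = Mul(Mul(8, -2), Pow(-16, Rational(1, 2))) = Mul(-16, Mul(4, I)) = Mul(-64, I)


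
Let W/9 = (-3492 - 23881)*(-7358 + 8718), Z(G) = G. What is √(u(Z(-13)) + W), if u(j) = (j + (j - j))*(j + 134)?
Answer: I*√335047093 ≈ 18304.0*I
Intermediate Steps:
u(j) = j*(134 + j) (u(j) = (j + 0)*(134 + j) = j*(134 + j))
W = -335045520 (W = 9*((-3492 - 23881)*(-7358 + 8718)) = 9*(-27373*1360) = 9*(-37227280) = -335045520)
√(u(Z(-13)) + W) = √(-13*(134 - 13) - 335045520) = √(-13*121 - 335045520) = √(-1573 - 335045520) = √(-335047093) = I*√335047093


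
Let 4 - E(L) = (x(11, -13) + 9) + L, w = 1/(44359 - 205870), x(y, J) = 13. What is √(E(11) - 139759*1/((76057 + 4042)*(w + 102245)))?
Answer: I*√50738872517141031347164634554538/1322730231047206 ≈ 5.3852*I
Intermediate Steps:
w = -1/161511 (w = 1/(-161511) = -1/161511 ≈ -6.1915e-6)
E(L) = -18 - L (E(L) = 4 - ((13 + 9) + L) = 4 - (22 + L) = 4 + (-22 - L) = -18 - L)
√(E(11) - 139759*1/((76057 + 4042)*(w + 102245))) = √((-18 - 1*11) - 139759*1/((76057 + 4042)*(-1/161511 + 102245))) = √((-18 - 11) - 139759/(80099*(16513692194/161511))) = √(-29 - 139759/1322730231047206/161511) = √(-29 - 139759*161511/1322730231047206) = √(-29 - 22572615849/1322730231047206) = √(-38359199272984823/1322730231047206) = I*√50738872517141031347164634554538/1322730231047206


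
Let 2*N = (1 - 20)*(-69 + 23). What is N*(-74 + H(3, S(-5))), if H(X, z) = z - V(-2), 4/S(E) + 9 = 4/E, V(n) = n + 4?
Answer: -1636128/49 ≈ -33390.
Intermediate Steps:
V(n) = 4 + n
S(E) = 4/(-9 + 4/E)
N = 437 (N = ((1 - 20)*(-69 + 23))/2 = (-19*(-46))/2 = (½)*874 = 437)
H(X, z) = -2 + z (H(X, z) = z - (4 - 2) = z - 1*2 = z - 2 = -2 + z)
N*(-74 + H(3, S(-5))) = 437*(-74 + (-2 - 4*(-5)/(-4 + 9*(-5)))) = 437*(-74 + (-2 - 4*(-5)/(-4 - 45))) = 437*(-74 + (-2 - 4*(-5)/(-49))) = 437*(-74 + (-2 - 4*(-5)*(-1/49))) = 437*(-74 + (-2 - 20/49)) = 437*(-74 - 118/49) = 437*(-3744/49) = -1636128/49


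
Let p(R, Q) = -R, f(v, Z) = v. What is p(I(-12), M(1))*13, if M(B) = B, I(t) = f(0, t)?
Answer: 0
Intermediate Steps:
I(t) = 0
p(I(-12), M(1))*13 = -1*0*13 = 0*13 = 0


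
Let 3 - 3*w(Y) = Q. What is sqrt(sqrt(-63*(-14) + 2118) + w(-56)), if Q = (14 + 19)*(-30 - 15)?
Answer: sqrt(496 + 10*sqrt(30)) ≈ 23.469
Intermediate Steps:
Q = -1485 (Q = 33*(-45) = -1485)
w(Y) = 496 (w(Y) = 1 - 1/3*(-1485) = 1 + 495 = 496)
sqrt(sqrt(-63*(-14) + 2118) + w(-56)) = sqrt(sqrt(-63*(-14) + 2118) + 496) = sqrt(sqrt(882 + 2118) + 496) = sqrt(sqrt(3000) + 496) = sqrt(10*sqrt(30) + 496) = sqrt(496 + 10*sqrt(30))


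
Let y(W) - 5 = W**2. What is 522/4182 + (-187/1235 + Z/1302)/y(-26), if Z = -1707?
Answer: 10403146683/84803801810 ≈ 0.12267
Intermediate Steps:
y(W) = 5 + W**2
522/4182 + (-187/1235 + Z/1302)/y(-26) = 522/4182 + (-187/1235 - 1707/1302)/(5 + (-26)**2) = 522*(1/4182) + (-187*1/1235 - 1707*1/1302)/(5 + 676) = 87/697 + (-187/1235 - 569/434)/681 = 87/697 - 783873/535990*1/681 = 87/697 - 261291/121669730 = 10403146683/84803801810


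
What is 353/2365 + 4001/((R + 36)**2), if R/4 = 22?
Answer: 14890093/36364240 ≈ 0.40947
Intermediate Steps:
R = 88 (R = 4*22 = 88)
353/2365 + 4001/((R + 36)**2) = 353/2365 + 4001/((88 + 36)**2) = 353*(1/2365) + 4001/(124**2) = 353/2365 + 4001/15376 = 14890093/36364240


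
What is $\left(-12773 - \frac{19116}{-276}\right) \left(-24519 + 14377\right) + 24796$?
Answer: $\frac{2963920720}{23} \approx 1.2887 \cdot 10^{8}$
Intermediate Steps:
$\left(-12773 - \frac{19116}{-276}\right) \left(-24519 + 14377\right) + 24796 = \left(-12773 - - \frac{1593}{23}\right) \left(-10142\right) + 24796 = \left(-12773 + \frac{1593}{23}\right) \left(-10142\right) + 24796 = \left(- \frac{292186}{23}\right) \left(-10142\right) + 24796 = \frac{2963350412}{23} + 24796 = \frac{2963920720}{23}$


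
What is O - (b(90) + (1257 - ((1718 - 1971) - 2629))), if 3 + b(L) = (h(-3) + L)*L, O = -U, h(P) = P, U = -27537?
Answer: 15571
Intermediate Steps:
O = 27537 (O = -1*(-27537) = 27537)
b(L) = -3 + L*(-3 + L) (b(L) = -3 + (-3 + L)*L = -3 + L*(-3 + L))
O - (b(90) + (1257 - ((1718 - 1971) - 2629))) = 27537 - ((-3 + 90**2 - 3*90) + (1257 - ((1718 - 1971) - 2629))) = 27537 - ((-3 + 8100 - 270) + (1257 - (-253 - 2629))) = 27537 - (7827 + (1257 - 1*(-2882))) = 27537 - (7827 + (1257 + 2882)) = 27537 - (7827 + 4139) = 27537 - 1*11966 = 27537 - 11966 = 15571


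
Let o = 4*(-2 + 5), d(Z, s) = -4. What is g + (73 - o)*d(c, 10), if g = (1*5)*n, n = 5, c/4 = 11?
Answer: -219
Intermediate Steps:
c = 44 (c = 4*11 = 44)
o = 12 (o = 4*3 = 12)
g = 25 (g = (1*5)*5 = 5*5 = 25)
g + (73 - o)*d(c, 10) = 25 + (73 - 1*12)*(-4) = 25 + (73 - 12)*(-4) = 25 + 61*(-4) = 25 - 244 = -219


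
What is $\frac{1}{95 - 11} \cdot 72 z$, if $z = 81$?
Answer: $\frac{486}{7} \approx 69.429$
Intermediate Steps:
$\frac{1}{95 - 11} \cdot 72 z = \frac{1}{95 - 11} \cdot 72 \cdot 81 = \frac{1}{84} \cdot 72 \cdot 81 = \frac{6}{7} \cdot 81 = \frac{486}{7}$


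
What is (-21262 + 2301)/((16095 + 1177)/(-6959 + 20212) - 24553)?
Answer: 251290133/325383637 ≈ 0.77229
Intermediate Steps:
(-21262 + 2301)/((16095 + 1177)/(-6959 + 20212) - 24553) = -18961/(17272/13253 - 24553) = -18961/(-325383637/13253) = -18961*(-13253/325383637) = 251290133/325383637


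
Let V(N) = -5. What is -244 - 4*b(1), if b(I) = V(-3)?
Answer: -224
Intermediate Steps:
b(I) = -5
-244 - 4*b(1) = -244 - 4*(-5) = -244 + 20 = -224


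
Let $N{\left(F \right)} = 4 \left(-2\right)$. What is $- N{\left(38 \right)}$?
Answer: $8$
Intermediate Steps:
$N{\left(F \right)} = -8$
$- N{\left(38 \right)} = \left(-1\right) \left(-8\right) = 8$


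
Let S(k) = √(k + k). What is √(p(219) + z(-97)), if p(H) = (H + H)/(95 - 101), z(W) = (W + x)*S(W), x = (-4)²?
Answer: √(-73 - 81*I*√194) ≈ 22.995 - 24.531*I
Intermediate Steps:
x = 16
S(k) = √2*√k (S(k) = √(2*k) = √2*√k)
z(W) = √2*√W*(16 + W) (z(W) = (W + 16)*(√2*√W) = (16 + W)*(√2*√W) = √2*√W*(16 + W))
p(H) = -H/3 (p(H) = (2*H)/(-6) = (2*H)*(-⅙) = -H/3)
√(p(219) + z(-97)) = √(-⅓*219 + √2*√(-97)*(16 - 97)) = √(-73 + √2*(I*√97)*(-81)) = √(-73 - 81*I*√194)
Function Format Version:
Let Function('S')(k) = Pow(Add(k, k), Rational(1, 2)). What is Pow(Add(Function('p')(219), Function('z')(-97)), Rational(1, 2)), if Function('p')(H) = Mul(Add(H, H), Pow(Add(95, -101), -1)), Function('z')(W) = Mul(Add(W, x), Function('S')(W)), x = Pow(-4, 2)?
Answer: Pow(Add(-73, Mul(-81, I, Pow(194, Rational(1, 2)))), Rational(1, 2)) ≈ Add(22.995, Mul(-24.531, I))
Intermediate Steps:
x = 16
Function('S')(k) = Mul(Pow(2, Rational(1, 2)), Pow(k, Rational(1, 2))) (Function('S')(k) = Pow(Mul(2, k), Rational(1, 2)) = Mul(Pow(2, Rational(1, 2)), Pow(k, Rational(1, 2))))
Function('z')(W) = Mul(Pow(2, Rational(1, 2)), Pow(W, Rational(1, 2)), Add(16, W)) (Function('z')(W) = Mul(Add(W, 16), Mul(Pow(2, Rational(1, 2)), Pow(W, Rational(1, 2)))) = Mul(Add(16, W), Mul(Pow(2, Rational(1, 2)), Pow(W, Rational(1, 2)))) = Mul(Pow(2, Rational(1, 2)), Pow(W, Rational(1, 2)), Add(16, W)))
Function('p')(H) = Mul(Rational(-1, 3), H) (Function('p')(H) = Mul(Mul(2, H), Pow(-6, -1)) = Mul(Mul(2, H), Rational(-1, 6)) = Mul(Rational(-1, 3), H))
Pow(Add(Function('p')(219), Function('z')(-97)), Rational(1, 2)) = Pow(Add(Mul(Rational(-1, 3), 219), Mul(Pow(2, Rational(1, 2)), Pow(-97, Rational(1, 2)), Add(16, -97))), Rational(1, 2)) = Pow(Add(-73, Mul(Pow(2, Rational(1, 2)), Mul(I, Pow(97, Rational(1, 2))), -81)), Rational(1, 2)) = Pow(Add(-73, Mul(-81, I, Pow(194, Rational(1, 2)))), Rational(1, 2))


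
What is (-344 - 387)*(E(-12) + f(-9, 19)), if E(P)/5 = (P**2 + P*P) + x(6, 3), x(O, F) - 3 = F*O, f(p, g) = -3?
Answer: -1127202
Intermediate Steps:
x(O, F) = 3 + F*O
E(P) = 105 + 10*P**2 (E(P) = 5*((P**2 + P*P) + (3 + 3*6)) = 5*((P**2 + P**2) + (3 + 18)) = 5*(2*P**2 + 21) = 5*(21 + 2*P**2) = 105 + 10*P**2)
(-344 - 387)*(E(-12) + f(-9, 19)) = (-344 - 387)*((105 + 10*(-12)**2) - 3) = -731*((105 + 10*144) - 3) = -731*((105 + 1440) - 3) = -731*(1545 - 3) = -731*1542 = -1127202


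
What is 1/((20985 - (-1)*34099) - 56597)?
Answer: -1/1513 ≈ -0.00066094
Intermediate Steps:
1/((20985 - (-1)*34099) - 56597) = 1/((20985 - 1*(-34099)) - 56597) = 1/((20985 + 34099) - 56597) = 1/(55084 - 56597) = 1/(-1513) = -1/1513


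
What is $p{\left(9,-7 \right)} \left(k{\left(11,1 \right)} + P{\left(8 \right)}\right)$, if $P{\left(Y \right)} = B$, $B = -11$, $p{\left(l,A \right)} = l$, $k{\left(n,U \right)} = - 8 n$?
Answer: $-891$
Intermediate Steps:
$P{\left(Y \right)} = -11$
$p{\left(9,-7 \right)} \left(k{\left(11,1 \right)} + P{\left(8 \right)}\right) = 9 \left(\left(-8\right) 11 - 11\right) = 9 \left(-88 - 11\right) = 9 \left(-99\right) = -891$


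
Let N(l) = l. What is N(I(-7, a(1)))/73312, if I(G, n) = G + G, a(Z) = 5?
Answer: -7/36656 ≈ -0.00019096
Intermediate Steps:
I(G, n) = 2*G
N(I(-7, a(1)))/73312 = (2*(-7))/73312 = -14*1/73312 = -7/36656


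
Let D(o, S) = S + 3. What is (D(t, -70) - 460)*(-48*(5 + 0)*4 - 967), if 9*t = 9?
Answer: 1015529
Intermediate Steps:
t = 1 (t = (⅑)*9 = 1)
D(o, S) = 3 + S
(D(t, -70) - 460)*(-48*(5 + 0)*4 - 967) = ((3 - 70) - 460)*(-48*(5 + 0)*4 - 967) = (-67 - 460)*(-48*5*4 - 967) = -527*(-8*30*4 - 967) = -527*(-240*4 - 967) = -527*(-960 - 967) = -527*(-1927) = 1015529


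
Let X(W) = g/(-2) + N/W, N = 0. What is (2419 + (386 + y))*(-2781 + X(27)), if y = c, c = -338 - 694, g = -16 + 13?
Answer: -9856107/2 ≈ -4.9281e+6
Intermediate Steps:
g = -3
c = -1032
y = -1032
X(W) = 3/2 (X(W) = -3/(-2) + 0/W = -3*(-1/2) + 0 = 3/2 + 0 = 3/2)
(2419 + (386 + y))*(-2781 + X(27)) = (2419 + (386 - 1032))*(-2781 + 3/2) = (2419 - 646)*(-5559/2) = 1773*(-5559/2) = -9856107/2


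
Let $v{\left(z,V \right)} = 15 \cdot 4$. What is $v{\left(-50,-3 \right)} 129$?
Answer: $7740$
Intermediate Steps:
$v{\left(z,V \right)} = 60$
$v{\left(-50,-3 \right)} 129 = 60 \cdot 129 = 7740$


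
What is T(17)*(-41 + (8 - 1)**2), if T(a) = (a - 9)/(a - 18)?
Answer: -64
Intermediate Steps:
T(a) = (-9 + a)/(-18 + a)
T(17)*(-41 + (8 - 1)**2) = ((-9 + 17)/(-18 + 17))*(-41 + (8 - 1)**2) = (8/(-1))*(-41 + 7**2) = (-1*8)*(-41 + 49) = -8*8 = -64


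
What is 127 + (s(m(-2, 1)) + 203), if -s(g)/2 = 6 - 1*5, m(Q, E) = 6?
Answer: 328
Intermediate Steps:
s(g) = -2 (s(g) = -2*(6 - 1*5) = -2*(6 - 5) = -2*1 = -2)
127 + (s(m(-2, 1)) + 203) = 127 + (-2 + 203) = 127 + 201 = 328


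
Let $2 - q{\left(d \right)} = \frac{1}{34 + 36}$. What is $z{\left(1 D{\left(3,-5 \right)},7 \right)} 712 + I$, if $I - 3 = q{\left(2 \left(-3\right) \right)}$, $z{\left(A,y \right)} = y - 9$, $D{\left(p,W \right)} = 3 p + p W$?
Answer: $- \frac{99331}{70} \approx -1419.0$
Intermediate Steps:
$q{\left(d \right)} = \frac{139}{70}$ ($q{\left(d \right)} = 2 - \frac{1}{34 + 36} = 2 - \frac{1}{70} = \frac{139}{70}$)
$D{\left(p,W \right)} = 3 p + W p$
$z{\left(A,y \right)} = -9 + y$
$I = \frac{349}{70}$ ($I = 3 + \frac{139}{70} = \frac{349}{70} \approx 4.9857$)
$z{\left(1 D{\left(3,-5 \right)},7 \right)} 712 + I = \left(-9 + 7\right) 712 + \frac{349}{70} = \left(-2\right) 712 + \frac{349}{70} = -1424 + \frac{349}{70} = - \frac{99331}{70}$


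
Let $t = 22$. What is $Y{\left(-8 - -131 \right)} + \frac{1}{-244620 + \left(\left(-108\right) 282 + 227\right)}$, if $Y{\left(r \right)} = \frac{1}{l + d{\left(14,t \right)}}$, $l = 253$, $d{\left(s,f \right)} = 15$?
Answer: $\frac{274581}{73659532} \approx 0.0037277$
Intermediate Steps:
$Y{\left(r \right)} = \frac{1}{268}$ ($Y{\left(r \right)} = \frac{1}{253 + 15} = \frac{1}{268}$)
$Y{\left(-8 - -131 \right)} + \frac{1}{-244620 + \left(\left(-108\right) 282 + 227\right)} = \frac{1}{268} + \frac{1}{-244620 + \left(\left(-108\right) 282 + 227\right)} = \frac{1}{268} + \frac{1}{-244620 + \left(-30456 + 227\right)} = \frac{1}{268} + \frac{1}{-244620 - 30229} = \frac{1}{268} + \frac{1}{-274849} = \frac{1}{268} - \frac{1}{274849} = \frac{274581}{73659532}$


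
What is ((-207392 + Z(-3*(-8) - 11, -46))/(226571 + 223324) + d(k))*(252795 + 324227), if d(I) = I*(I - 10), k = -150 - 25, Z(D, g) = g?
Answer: 2801469350683038/149965 ≈ 1.8681e+10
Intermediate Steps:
k = -175
d(I) = I*(-10 + I)
((-207392 + Z(-3*(-8) - 11, -46))/(226571 + 223324) + d(k))*(252795 + 324227) = ((-207392 - 46)/(226571 + 223324) - 175*(-10 - 175))*(252795 + 324227) = (-207438/449895 - 175*(-185))*577022 = (-207438*1/449895 + 32375)*577022 = (-69146/149965 + 32375)*577022 = (4855047729/149965)*577022 = 2801469350683038/149965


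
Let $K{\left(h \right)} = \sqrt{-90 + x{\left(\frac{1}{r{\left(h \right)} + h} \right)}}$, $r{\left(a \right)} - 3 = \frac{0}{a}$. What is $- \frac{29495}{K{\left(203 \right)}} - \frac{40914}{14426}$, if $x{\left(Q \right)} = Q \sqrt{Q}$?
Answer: $- \frac{20457}{7213} + \frac{6075970 i}{\sqrt{3819240 - \sqrt{206}}} \approx -2.8361 + 3109.1 i$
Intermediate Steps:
$r{\left(a \right)} = 3$ ($r{\left(a \right)} = 3 + \frac{0}{a} = 3 + 0 = 3$)
$x{\left(Q \right)} = Q^{\frac{3}{2}}$
$K{\left(h \right)} = \sqrt{-90 + \left(\frac{1}{3 + h}\right)^{\frac{3}{2}}}$
$- \frac{29495}{K{\left(203 \right)}} - \frac{40914}{14426} = - \frac{29495}{\sqrt{-90 + \left(\frac{1}{3 + 203}\right)^{\frac{3}{2}}}} - \frac{40914}{14426} = - \frac{29495}{\sqrt{-90 + \left(\frac{1}{206}\right)^{\frac{3}{2}}}} - \frac{20457}{7213} = - \frac{29495}{\sqrt{-90 + \frac{\sqrt{206}}{42436}}} - \frac{20457}{7213} = - \frac{20457}{7213} - \frac{29495}{\sqrt{-90 + \frac{\sqrt{206}}{42436}}}$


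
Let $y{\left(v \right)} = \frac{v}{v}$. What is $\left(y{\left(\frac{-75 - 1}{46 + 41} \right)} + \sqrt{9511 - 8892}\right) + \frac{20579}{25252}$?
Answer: $\frac{45831}{25252} + \sqrt{619} \approx 26.695$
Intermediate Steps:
$y{\left(v \right)} = 1$
$\left(y{\left(\frac{-75 - 1}{46 + 41} \right)} + \sqrt{9511 - 8892}\right) + \frac{20579}{25252} = \left(1 + \sqrt{9511 - 8892}\right) + \frac{20579}{25252} = \left(1 + \sqrt{619}\right) + 20579 \cdot \frac{1}{25252} = \left(1 + \sqrt{619}\right) + \frac{20579}{25252} = \frac{45831}{25252} + \sqrt{619}$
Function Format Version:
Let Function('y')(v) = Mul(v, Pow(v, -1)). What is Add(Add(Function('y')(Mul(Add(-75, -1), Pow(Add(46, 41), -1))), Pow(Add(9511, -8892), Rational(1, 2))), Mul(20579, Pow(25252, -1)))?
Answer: Add(Rational(45831, 25252), Pow(619, Rational(1, 2))) ≈ 26.695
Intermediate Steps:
Function('y')(v) = 1
Add(Add(Function('y')(Mul(Add(-75, -1), Pow(Add(46, 41), -1))), Pow(Add(9511, -8892), Rational(1, 2))), Mul(20579, Pow(25252, -1))) = Add(Add(1, Pow(Add(9511, -8892), Rational(1, 2))), Mul(20579, Pow(25252, -1))) = Add(Add(1, Pow(619, Rational(1, 2))), Mul(20579, Rational(1, 25252))) = Add(Add(1, Pow(619, Rational(1, 2))), Rational(20579, 25252)) = Add(Rational(45831, 25252), Pow(619, Rational(1, 2)))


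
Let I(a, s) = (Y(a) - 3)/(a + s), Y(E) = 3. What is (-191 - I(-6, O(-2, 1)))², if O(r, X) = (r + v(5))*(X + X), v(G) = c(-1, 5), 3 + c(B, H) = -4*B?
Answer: 36481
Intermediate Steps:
c(B, H) = -3 - 4*B
v(G) = 1 (v(G) = -3 - 4*(-1) = -3 + 4 = 1)
O(r, X) = 2*X*(1 + r) (O(r, X) = (r + 1)*(X + X) = (1 + r)*(2*X) = 2*X*(1 + r))
I(a, s) = 0 (I(a, s) = (3 - 3)/(a + s) = 0/(a + s) = 0)
(-191 - I(-6, O(-2, 1)))² = (-191 - 1*0)² = (-191 + 0)² = (-191)² = 36481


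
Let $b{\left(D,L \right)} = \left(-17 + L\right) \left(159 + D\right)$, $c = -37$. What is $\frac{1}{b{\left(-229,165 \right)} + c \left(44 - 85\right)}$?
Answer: $- \frac{1}{8843} \approx -0.00011308$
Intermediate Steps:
$\frac{1}{b{\left(-229,165 \right)} + c \left(44 - 85\right)} = \frac{1}{\left(-2703 - -3893 + 159 \cdot 165 - 37785\right) - 37 \left(44 - 85\right)} = \frac{1}{\left(-2703 + 3893 + 26235 - 37785\right) - -1517} = \frac{1}{-10360 + 1517} = \frac{1}{-8843} = - \frac{1}{8843}$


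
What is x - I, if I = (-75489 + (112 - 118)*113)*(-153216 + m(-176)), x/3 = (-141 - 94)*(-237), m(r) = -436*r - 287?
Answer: -5846945004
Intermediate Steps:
m(r) = -287 - 436*r
x = 167085 (x = 3*((-141 - 94)*(-237)) = 3*(-235*(-237)) = 3*55695 = 167085)
I = 5847112089 (I = (-75489 + (112 - 118)*113)*(-153216 + (-287 - 436*(-176))) = (-75489 - 6*113)*(-153216 + (-287 + 76736)) = (-75489 - 678)*(-153216 + 76449) = -76167*(-76767) = 5847112089)
x - I = 167085 - 1*5847112089 = 167085 - 5847112089 = -5846945004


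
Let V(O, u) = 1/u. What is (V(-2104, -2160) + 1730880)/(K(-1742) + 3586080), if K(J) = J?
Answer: 3738700799/7742170080 ≈ 0.48290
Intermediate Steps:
(V(-2104, -2160) + 1730880)/(K(-1742) + 3586080) = (1/(-2160) + 1730880)/(-1742 + 3586080) = (-1/2160 + 1730880)/3584338 = (3738700799/2160)*(1/3584338) = 3738700799/7742170080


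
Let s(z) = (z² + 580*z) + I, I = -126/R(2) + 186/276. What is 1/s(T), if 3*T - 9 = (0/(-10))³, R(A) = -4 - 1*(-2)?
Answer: 46/83383 ≈ 0.00055167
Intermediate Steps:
R(A) = -2 (R(A) = -4 + 2 = -2)
T = 3 (T = 3 + (0/(-10))³/3 = 3 + (0*(-⅒))³/3 = 3 + (⅓)*0³ = 3 + (⅓)*0 = 3 + 0 = 3)
I = 2929/46 (I = -126/(-2) + 186/276 = -126*(-½) + 186*(1/276) = 63 + 31/46 = 2929/46 ≈ 63.674)
s(z) = 2929/46 + z² + 580*z (s(z) = (z² + 580*z) + 2929/46 = 2929/46 + z² + 580*z)
1/s(T) = 1/(2929/46 + 3² + 580*3) = 1/(2929/46 + 9 + 1740) = 1/(83383/46) = 46/83383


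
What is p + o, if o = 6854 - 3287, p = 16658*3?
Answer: 53541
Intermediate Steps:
p = 49974
o = 3567
p + o = 49974 + 3567 = 53541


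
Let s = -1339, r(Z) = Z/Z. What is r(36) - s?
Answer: 1340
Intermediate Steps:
r(Z) = 1
r(36) - s = 1 - 1*(-1339) = 1 + 1339 = 1340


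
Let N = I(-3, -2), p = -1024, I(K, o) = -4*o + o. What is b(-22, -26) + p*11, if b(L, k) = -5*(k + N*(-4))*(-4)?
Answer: -12264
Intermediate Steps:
I(K, o) = -3*o
N = 6 (N = -3*(-2) = 6)
b(L, k) = -480 + 20*k (b(L, k) = -5*(k + 6*(-4))*(-4) = -5*(k - 24)*(-4) = -5*(-24 + k)*(-4) = (120 - 5*k)*(-4) = -480 + 20*k)
b(-22, -26) + p*11 = (-480 + 20*(-26)) - 1024*11 = (-480 - 520) - 11264 = -1000 - 11264 = -12264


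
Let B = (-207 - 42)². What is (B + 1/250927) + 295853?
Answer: 89795230659/250927 ≈ 3.5785e+5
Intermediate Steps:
B = 62001 (B = (-249)² = 62001)
(B + 1/250927) + 295853 = (62001 + 1/250927) + 295853 = 15557724928/250927 + 295853 = 89795230659/250927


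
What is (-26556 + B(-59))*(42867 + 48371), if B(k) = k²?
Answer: -2105316850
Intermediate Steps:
(-26556 + B(-59))*(42867 + 48371) = (-26556 + (-59)²)*(42867 + 48371) = (-26556 + 3481)*91238 = -23075*91238 = -2105316850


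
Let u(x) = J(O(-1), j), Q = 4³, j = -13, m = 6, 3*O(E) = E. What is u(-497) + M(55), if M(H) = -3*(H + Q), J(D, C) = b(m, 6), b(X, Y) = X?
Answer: -351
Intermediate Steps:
O(E) = E/3
Q = 64
J(D, C) = 6
M(H) = -192 - 3*H (M(H) = -3*(H + 64) = -3*(64 + H) = -192 - 3*H)
u(x) = 6
u(-497) + M(55) = 6 + (-192 - 3*55) = 6 + (-192 - 165) = 6 - 357 = -351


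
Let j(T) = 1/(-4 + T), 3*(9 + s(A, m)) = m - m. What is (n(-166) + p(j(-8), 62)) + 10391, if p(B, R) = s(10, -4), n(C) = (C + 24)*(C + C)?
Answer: 57526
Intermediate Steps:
n(C) = 2*C*(24 + C) (n(C) = (24 + C)*(2*C) = 2*C*(24 + C))
s(A, m) = -9 (s(A, m) = -9 + (m - m)/3 = -9 + (1/3)*0 = -9 + 0 = -9)
p(B, R) = -9
(n(-166) + p(j(-8), 62)) + 10391 = (2*(-166)*(24 - 166) - 9) + 10391 = (2*(-166)*(-142) - 9) + 10391 = (47144 - 9) + 10391 = 47135 + 10391 = 57526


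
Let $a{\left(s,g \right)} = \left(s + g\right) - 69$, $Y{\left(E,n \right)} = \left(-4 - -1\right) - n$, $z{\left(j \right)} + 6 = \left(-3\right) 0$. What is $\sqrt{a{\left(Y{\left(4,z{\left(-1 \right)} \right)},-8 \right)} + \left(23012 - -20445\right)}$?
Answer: $\sqrt{43383} \approx 208.29$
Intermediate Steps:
$z{\left(j \right)} = -6$ ($z{\left(j \right)} = -6 - 0 = -6 + 0 = -6$)
$Y{\left(E,n \right)} = -3 - n$ ($Y{\left(E,n \right)} = \left(-4 + 1\right) - n = -3 - n$)
$a{\left(s,g \right)} = -69 + g + s$ ($a{\left(s,g \right)} = \left(g + s\right) - 69 = -69 + g + s$)
$\sqrt{a{\left(Y{\left(4,z{\left(-1 \right)} \right)},-8 \right)} + \left(23012 - -20445\right)} = \sqrt{\left(-69 - 8 - -3\right) + \left(23012 - -20445\right)} = \sqrt{\left(-69 - 8 + \left(-3 + 6\right)\right) + \left(23012 + 20445\right)} = \sqrt{\left(-69 - 8 + 3\right) + 43457} = \sqrt{-74 + 43457} = \sqrt{43383}$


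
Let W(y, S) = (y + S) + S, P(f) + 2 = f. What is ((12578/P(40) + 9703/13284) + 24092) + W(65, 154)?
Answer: 329399767/13284 ≈ 24797.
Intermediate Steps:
P(f) = -2 + f
W(y, S) = y + 2*S (W(y, S) = (S + y) + S = y + 2*S)
((12578/P(40) + 9703/13284) + 24092) + W(65, 154) = ((12578/(-2 + 40) + 9703/13284) + 24092) + (65 + 2*154) = ((12578/38 + 9703*(1/13284)) + 24092) + (65 + 308) = ((12578*(1/38) + 9703/13284) + 24092) + 373 = ((331 + 9703/13284) + 24092) + 373 = (4406707/13284 + 24092) + 373 = 324444835/13284 + 373 = 329399767/13284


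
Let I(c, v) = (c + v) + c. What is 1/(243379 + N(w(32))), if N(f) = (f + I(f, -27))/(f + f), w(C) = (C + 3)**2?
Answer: 1225/298141099 ≈ 4.1088e-6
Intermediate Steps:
I(c, v) = v + 2*c
w(C) = (3 + C)**2
N(f) = (-27 + 3*f)/(2*f) (N(f) = (f + (-27 + 2*f))/(f + f) = (-27 + 3*f)/((2*f)) = (-27 + 3*f)*(1/(2*f)) = (-27 + 3*f)/(2*f))
1/(243379 + N(w(32))) = 1/(243379 + 3*(-9 + (3 + 32)**2)/(2*((3 + 32)**2))) = 1/(243379 + 3*(-9 + 35**2)/(2*(35**2))) = 1/(243379 + (3/2)*(-9 + 1225)/1225) = 1/(243379 + (3/2)*(1/1225)*1216) = 1/(243379 + 1824/1225) = 1/(298141099/1225) = 1225/298141099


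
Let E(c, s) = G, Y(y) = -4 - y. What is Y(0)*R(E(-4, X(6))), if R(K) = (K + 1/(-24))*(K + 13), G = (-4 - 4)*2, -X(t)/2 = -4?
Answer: -385/2 ≈ -192.50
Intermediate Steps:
X(t) = 8 (X(t) = -2*(-4) = 8)
G = -16 (G = -8*2 = -16)
E(c, s) = -16
R(K) = (13 + K)*(-1/24 + K) (R(K) = (K - 1/24)*(13 + K) = (-1/24 + K)*(13 + K) = (13 + K)*(-1/24 + K))
Y(0)*R(E(-4, X(6))) = (-4 - 1*0)*(-13/24 + (-16)**2 + (311/24)*(-16)) = (-4 + 0)*(-13/24 + 256 - 622/3) = -4*385/8 = -385/2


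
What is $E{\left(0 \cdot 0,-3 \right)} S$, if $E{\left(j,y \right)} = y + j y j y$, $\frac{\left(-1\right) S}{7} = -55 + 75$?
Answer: $420$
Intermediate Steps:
$S = -140$ ($S = - 7 \left(-55 + 75\right) = \left(-7\right) 20 = -140$)
$E{\left(j,y \right)} = y + j^{2} y^{2}$ ($E{\left(j,y \right)} = y + j j y y = y + j j y^{2} = y + j^{2} y^{2}$)
$E{\left(0 \cdot 0,-3 \right)} S = - 3 \left(1 - 3 \left(0 \cdot 0\right)^{2}\right) \left(-140\right) = - 3 \left(1 - 3 \cdot 0^{2}\right) \left(-140\right) = - 3 \left(1 - 0\right) \left(-140\right) = - 3 \left(1 + 0\right) \left(-140\right) = \left(-3\right) 1 \left(-140\right) = \left(-3\right) \left(-140\right) = 420$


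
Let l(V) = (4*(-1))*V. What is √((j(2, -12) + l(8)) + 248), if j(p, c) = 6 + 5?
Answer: √227 ≈ 15.067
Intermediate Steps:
l(V) = -4*V
j(p, c) = 11
√((j(2, -12) + l(8)) + 248) = √((11 - 4*8) + 248) = √((11 - 32) + 248) = √(-21 + 248) = √227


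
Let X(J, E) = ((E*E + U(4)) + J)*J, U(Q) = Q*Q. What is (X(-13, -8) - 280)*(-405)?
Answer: 466155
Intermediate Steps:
U(Q) = Q²
X(J, E) = J*(16 + J + E²) (X(J, E) = ((E*E + 4²) + J)*J = ((E² + 16) + J)*J = ((16 + E²) + J)*J = (16 + J + E²)*J = J*(16 + J + E²))
(X(-13, -8) - 280)*(-405) = (-13*(16 - 13 + (-8)²) - 280)*(-405) = (-13*(16 - 13 + 64) - 280)*(-405) = (-13*67 - 280)*(-405) = (-871 - 280)*(-405) = -1151*(-405) = 466155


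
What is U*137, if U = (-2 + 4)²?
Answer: 548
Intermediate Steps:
U = 4 (U = 2² = 4)
U*137 = 4*137 = 548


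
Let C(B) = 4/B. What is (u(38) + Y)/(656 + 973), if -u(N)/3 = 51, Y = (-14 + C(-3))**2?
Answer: 739/14661 ≈ 0.050406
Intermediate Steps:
Y = 2116/9 (Y = (-14 + 4/(-3))**2 = (-14 + 4*(-1/3))**2 = (-14 - 4/3)**2 = (-46/3)**2 = 2116/9 ≈ 235.11)
u(N) = -153 (u(N) = -3*51 = -153)
(u(38) + Y)/(656 + 973) = (-153 + 2116/9)/(656 + 973) = (739/9)/1629 = (739/9)*(1/1629) = 739/14661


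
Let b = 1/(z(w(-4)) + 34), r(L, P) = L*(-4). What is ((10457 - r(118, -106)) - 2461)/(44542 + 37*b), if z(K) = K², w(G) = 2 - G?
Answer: 592760/3117977 ≈ 0.19011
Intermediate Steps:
r(L, P) = -4*L
b = 1/70 (b = 1/((2 - 1*(-4))² + 34) = 1/((2 + 4)² + 34) = 1/(6² + 34) = 1/(36 + 34) = 1/70 ≈ 0.014286)
((10457 - r(118, -106)) - 2461)/(44542 + 37*b) = ((10457 - (-4)*118) - 2461)/(44542 + 37*(1/70)) = ((10457 - 1*(-472)) - 2461)/(44542 + 37/70) = ((10457 + 472) - 2461)/(3117977/70) = (10929 - 2461)*(70/3117977) = 8468*(70/3117977) = 592760/3117977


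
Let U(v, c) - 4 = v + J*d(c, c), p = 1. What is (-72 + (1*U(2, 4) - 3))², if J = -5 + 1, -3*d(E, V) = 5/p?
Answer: 34969/9 ≈ 3885.4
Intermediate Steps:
d(E, V) = -5/3 (d(E, V) = -5/(3*1) = -5/3)
J = -4
U(v, c) = 32/3 + v (U(v, c) = 4 + (v - 4*(-5/3)) = 4 + (v + 20/3) = 4 + (20/3 + v) = 32/3 + v)
(-72 + (1*U(2, 4) - 3))² = (-72 + (1*(32/3 + 2) - 3))² = (-72 + (1*(38/3) - 3))² = (-72 + (38/3 - 3))² = (-72 + 29/3)² = (-187/3)² = 34969/9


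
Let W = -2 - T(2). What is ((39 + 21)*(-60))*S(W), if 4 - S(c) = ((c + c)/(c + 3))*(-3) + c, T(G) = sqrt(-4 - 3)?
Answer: 3600*(-I - 11*sqrt(7))/(I + sqrt(7)) ≈ -35100.0 + 11906.0*I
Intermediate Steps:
T(G) = I*sqrt(7) (T(G) = sqrt(-7) = I*sqrt(7))
W = -2 - I*sqrt(7) ≈ -2.0 - 2.6458*I
S(c) = 4 - c + 6*c/(3 + c) (S(c) = 4 - (((c + c)/(c + 3))*(-3) + c) = 4 - (((2*c)/(3 + c))*(-3) + c) = 4 - ((2*c/(3 + c))*(-3) + c) = 4 - (-6*c/(3 + c) + c) = 4 - (c - 6*c/(3 + c)) = 4 + (-c + 6*c/(3 + c)) = 4 - c + 6*c/(3 + c))
((39 + 21)*(-60))*S(W) = ((39 + 21)*(-60))*((12 - (-2 - I*sqrt(7))**2 + 7*(-2 - I*sqrt(7)))/(3 + (-2 - I*sqrt(7)))) = (60*(-60))*((12 - (-2 - I*sqrt(7))**2 + (-14 - 7*I*sqrt(7)))/(1 - I*sqrt(7))) = -3600*(-2 - (-2 - I*sqrt(7))**2 - 7*I*sqrt(7))/(1 - I*sqrt(7))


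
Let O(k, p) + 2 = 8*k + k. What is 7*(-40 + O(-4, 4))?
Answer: -546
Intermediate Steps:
O(k, p) = -2 + 9*k (O(k, p) = -2 + (8*k + k) = -2 + 9*k)
7*(-40 + O(-4, 4)) = 7*(-40 + (-2 + 9*(-4))) = 7*(-40 + (-2 - 36)) = 7*(-40 - 38) = 7*(-78) = -546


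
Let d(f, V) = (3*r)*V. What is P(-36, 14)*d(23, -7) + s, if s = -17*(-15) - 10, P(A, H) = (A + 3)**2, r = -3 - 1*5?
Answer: 183197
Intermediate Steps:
r = -8 (r = -3 - 5 = -8)
P(A, H) = (3 + A)**2
d(f, V) = -24*V (d(f, V) = (3*(-8))*V = -24*V)
s = 245 (s = 255 - 10 = 245)
P(-36, 14)*d(23, -7) + s = (3 - 36)**2*(-24*(-7)) + 245 = (-33)**2*168 + 245 = 1089*168 + 245 = 182952 + 245 = 183197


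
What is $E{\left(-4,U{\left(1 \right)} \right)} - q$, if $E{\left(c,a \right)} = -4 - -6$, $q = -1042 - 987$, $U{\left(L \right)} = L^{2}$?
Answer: $2031$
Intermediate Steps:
$q = -2029$ ($q = -1042 - 987 = -2029$)
$E{\left(c,a \right)} = 2$ ($E{\left(c,a \right)} = -4 + 6 = 2$)
$E{\left(-4,U{\left(1 \right)} \right)} - q = 2 - -2029 = 2 + 2029 = 2031$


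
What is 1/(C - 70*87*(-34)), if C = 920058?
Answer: 1/1127118 ≈ 8.8722e-7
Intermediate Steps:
1/(C - 70*87*(-34)) = 1/(920058 - 70*87*(-34)) = 1/(920058 - 6090*(-34)) = 1/(920058 + 207060) = 1/1127118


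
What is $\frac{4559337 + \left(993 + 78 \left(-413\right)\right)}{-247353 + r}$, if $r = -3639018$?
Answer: $- \frac{503124}{431819} \approx -1.1651$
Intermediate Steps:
$\frac{4559337 + \left(993 + 78 \left(-413\right)\right)}{-247353 + r} = \frac{4559337 + \left(993 + 78 \left(-413\right)\right)}{-247353 - 3639018} = \frac{4559337 + \left(993 - 32214\right)}{-3886371} = \left(4559337 - 31221\right) \left(- \frac{1}{3886371}\right) = 4528116 \left(- \frac{1}{3886371}\right) = - \frac{503124}{431819}$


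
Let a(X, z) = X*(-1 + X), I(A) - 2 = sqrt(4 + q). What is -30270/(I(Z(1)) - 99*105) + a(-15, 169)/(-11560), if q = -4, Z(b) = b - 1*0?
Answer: 8685672/3003577 ≈ 2.8918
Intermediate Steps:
Z(b) = b (Z(b) = b + 0 = b)
I(A) = 2 (I(A) = 2 + sqrt(4 - 4) = 2 + sqrt(0) = 2 + 0 = 2)
-30270/(I(Z(1)) - 99*105) + a(-15, 169)/(-11560) = -30270/(2 - 99*105) - 15*(-1 - 15)/(-11560) = -30270/(2 - 10395) - 15*(-16)*(-1/11560) = -30270/(-10393) + 240*(-1/11560) = -30270*(-1/10393) - 6/289 = 30270/10393 - 6/289 = 8685672/3003577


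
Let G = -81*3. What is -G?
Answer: 243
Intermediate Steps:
G = -243
-G = -1*(-243) = 243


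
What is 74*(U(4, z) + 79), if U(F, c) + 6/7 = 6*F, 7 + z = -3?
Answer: 52910/7 ≈ 7558.6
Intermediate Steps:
z = -10 (z = -7 - 3 = -10)
U(F, c) = -6/7 + 6*F
74*(U(4, z) + 79) = 74*((-6/7 + 6*4) + 79) = 74*((-6/7 + 24) + 79) = 74*(162/7 + 79) = 74*(715/7) = 52910/7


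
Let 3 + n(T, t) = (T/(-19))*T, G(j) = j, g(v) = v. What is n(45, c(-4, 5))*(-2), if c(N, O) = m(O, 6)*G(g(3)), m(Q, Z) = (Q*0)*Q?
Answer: 4164/19 ≈ 219.16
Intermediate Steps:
m(Q, Z) = 0 (m(Q, Z) = 0*Q = 0)
c(N, O) = 0 (c(N, O) = 0*3 = 0)
n(T, t) = -3 - T**2/19 (n(T, t) = -3 + (T/(-19))*T = -3 + (T*(-1/19))*T = -3 + (-T/19)*T = -3 - T**2/19)
n(45, c(-4, 5))*(-2) = (-3 - 1/19*45**2)*(-2) = (-3 - 1/19*2025)*(-2) = (-3 - 2025/19)*(-2) = -2082/19*(-2) = 4164/19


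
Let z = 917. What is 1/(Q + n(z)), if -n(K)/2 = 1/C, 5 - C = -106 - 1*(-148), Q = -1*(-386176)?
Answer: 37/14288514 ≈ 2.5895e-6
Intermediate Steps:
Q = 386176
C = -37 (C = 5 - (-106 - 1*(-148)) = 5 - (-106 + 148) = 5 - 1*42 = 5 - 42 = -37)
n(K) = 2/37 (n(K) = -2/(-37) = -2*(-1/37) = 2/37)
1/(Q + n(z)) = 1/(386176 + 2/37) = 1/(14288514/37) = 37/14288514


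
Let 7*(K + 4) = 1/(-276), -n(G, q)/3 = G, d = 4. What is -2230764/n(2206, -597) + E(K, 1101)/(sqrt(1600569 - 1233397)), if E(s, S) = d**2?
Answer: 371794/1103 + 8*sqrt(91793)/91793 ≈ 337.10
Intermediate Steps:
n(G, q) = -3*G
K = -7729/1932 (K = -4 + (1/7)/(-276) = -4 + (1/7)*(-1/276) = -4 - 1/1932 = -7729/1932 ≈ -4.0005)
E(s, S) = 16 (E(s, S) = 4**2 = 16)
-2230764/n(2206, -597) + E(K, 1101)/(sqrt(1600569 - 1233397)) = -2230764/((-3*2206)) + 16/(sqrt(1600569 - 1233397)) = -2230764/(-6618) + 16/(sqrt(367172)) = -2230764*(-1/6618) + 16/((2*sqrt(91793))) = 371794/1103 + 16*(sqrt(91793)/183586) = 371794/1103 + 8*sqrt(91793)/91793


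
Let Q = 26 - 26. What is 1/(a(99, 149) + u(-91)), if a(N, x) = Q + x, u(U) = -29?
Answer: 1/120 ≈ 0.0083333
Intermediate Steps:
Q = 0
a(N, x) = x (a(N, x) = 0 + x = x)
1/(a(99, 149) + u(-91)) = 1/(149 - 29) = 1/120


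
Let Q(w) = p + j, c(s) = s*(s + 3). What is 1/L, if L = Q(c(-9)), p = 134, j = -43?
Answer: 1/91 ≈ 0.010989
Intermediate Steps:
c(s) = s*(3 + s)
Q(w) = 91 (Q(w) = 134 - 43 = 91)
L = 91
1/L = 1/91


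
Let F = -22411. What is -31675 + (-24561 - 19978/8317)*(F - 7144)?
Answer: 6037640261350/8317 ≈ 7.2594e+8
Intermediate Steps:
-31675 + (-24561 - 19978/8317)*(F - 7144) = -31675 + (-24561 - 19978/8317)*(-22411 - 7144) = -31675 + (-24561 - 19978*1/8317)*(-29555) = -31675 + (-24561 - 19978/8317)*(-29555) = -31675 - 204293815/8317*(-29555) = -31675 + 6037903702325/8317 = 6037640261350/8317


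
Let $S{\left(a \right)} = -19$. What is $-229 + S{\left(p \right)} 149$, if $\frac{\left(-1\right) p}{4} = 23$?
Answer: $-3060$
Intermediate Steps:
$p = -92$ ($p = \left(-4\right) 23 = -92$)
$-229 + S{\left(p \right)} 149 = -229 - 2831 = -3060$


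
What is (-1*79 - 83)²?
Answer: 26244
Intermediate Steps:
(-1*79 - 83)² = (-79 - 83)² = (-162)² = 26244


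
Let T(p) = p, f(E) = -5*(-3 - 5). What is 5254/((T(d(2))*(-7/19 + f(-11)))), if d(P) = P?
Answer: 49913/753 ≈ 66.286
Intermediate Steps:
f(E) = 40 (f(E) = -5*(-8) = 40)
5254/((T(d(2))*(-7/19 + f(-11)))) = 5254/((2*(-7/19 + 40))) = 5254/((2*(753/19))) = 5254/(1506/19) = 5254*(19/1506) = 49913/753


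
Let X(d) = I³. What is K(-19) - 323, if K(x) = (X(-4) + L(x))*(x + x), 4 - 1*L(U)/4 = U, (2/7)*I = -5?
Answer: 799349/4 ≈ 1.9984e+5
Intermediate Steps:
I = -35/2 (I = (7/2)*(-5) = -35/2 ≈ -17.500)
L(U) = 16 - 4*U
X(d) = -42875/8 (X(d) = (-35/2)³ = -42875/8)
K(x) = 2*x*(-42747/8 - 4*x) (K(x) = (-42875/8 + (16 - 4*x))*(x + x) = (-42747/8 - 4*x)*(2*x) = 2*x*(-42747/8 - 4*x))
K(-19) - 323 = -¼*(-19)*(42747 + 32*(-19)) - 323 = -¼*(-19)*(42747 - 608) - 323 = -¼*(-19)*42139 - 323 = 800641/4 - 323 = 799349/4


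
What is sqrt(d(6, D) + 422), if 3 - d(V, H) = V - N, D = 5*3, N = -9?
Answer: sqrt(410) ≈ 20.248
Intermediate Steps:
D = 15
d(V, H) = -6 - V (d(V, H) = 3 - (V - 1*(-9)) = 3 - (V + 9) = 3 - (9 + V) = 3 + (-9 - V) = -6 - V)
sqrt(d(6, D) + 422) = sqrt((-6 - 1*6) + 422) = sqrt((-6 - 6) + 422) = sqrt(-12 + 422) = sqrt(410)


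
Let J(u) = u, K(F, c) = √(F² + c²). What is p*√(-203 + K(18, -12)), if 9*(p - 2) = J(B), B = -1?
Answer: 17*√(-203 + 6*√13)/9 ≈ 25.438*I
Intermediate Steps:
p = 17/9 (p = 2 + (⅑)*(-1) = 2 - ⅑ = 17/9 ≈ 1.8889)
p*√(-203 + K(18, -12)) = 17*√(-203 + √(18² + (-12)²))/9 = 17*√(-203 + √(324 + 144))/9 = 17*√(-203 + √468)/9 = 17*√(-203 + 6*√13)/9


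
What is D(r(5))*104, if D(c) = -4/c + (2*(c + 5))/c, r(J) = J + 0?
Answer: 1664/5 ≈ 332.80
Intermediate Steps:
r(J) = J
D(c) = -4/c + (10 + 2*c)/c (D(c) = -4/c + (2*(5 + c))/c = -4/c + (10 + 2*c)/c)
D(r(5))*104 = (2 + 6/5)*104 = (16/5)*104 = 1664/5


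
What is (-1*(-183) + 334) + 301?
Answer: 818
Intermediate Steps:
(-1*(-183) + 334) + 301 = (183 + 334) + 301 = 517 + 301 = 818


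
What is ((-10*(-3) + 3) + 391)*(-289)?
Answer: -122536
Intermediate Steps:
((-10*(-3) + 3) + 391)*(-289) = ((30 + 3) + 391)*(-289) = (33 + 391)*(-289) = 424*(-289) = -122536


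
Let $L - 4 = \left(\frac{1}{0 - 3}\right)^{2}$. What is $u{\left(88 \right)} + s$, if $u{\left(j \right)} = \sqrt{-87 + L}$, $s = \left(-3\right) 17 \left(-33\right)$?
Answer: $1683 + \frac{i \sqrt{746}}{3} \approx 1683.0 + 9.1043 i$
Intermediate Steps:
$s = 1683$ ($s = \left(-51\right) \left(-33\right) = 1683$)
$L = \frac{37}{9}$ ($L = 4 + \left(\frac{1}{0 - 3}\right)^{2} = 4 + \left(\frac{1}{-3}\right)^{2} = 4 + \left(- \frac{1}{3}\right)^{2} = 4 + \frac{1}{9} = \frac{37}{9} \approx 4.1111$)
$u{\left(j \right)} = \frac{i \sqrt{746}}{3}$ ($u{\left(j \right)} = \sqrt{-87 + \frac{37}{9}} = \sqrt{- \frac{746}{9}} = \frac{i \sqrt{746}}{3}$)
$u{\left(88 \right)} + s = \frac{i \sqrt{746}}{3} + 1683 = 1683 + \frac{i \sqrt{746}}{3}$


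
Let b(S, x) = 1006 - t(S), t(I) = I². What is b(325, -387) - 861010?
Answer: -965629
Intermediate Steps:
b(S, x) = 1006 - S²
b(325, -387) - 861010 = (1006 - 1*325²) - 861010 = (1006 - 1*105625) - 861010 = (1006 - 105625) - 861010 = -104619 - 861010 = -965629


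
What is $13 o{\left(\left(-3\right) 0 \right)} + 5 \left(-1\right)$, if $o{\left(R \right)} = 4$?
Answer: $47$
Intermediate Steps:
$13 o{\left(\left(-3\right) 0 \right)} + 5 \left(-1\right) = 13 \cdot 4 + 5 \left(-1\right) = 52 - 5 = 47$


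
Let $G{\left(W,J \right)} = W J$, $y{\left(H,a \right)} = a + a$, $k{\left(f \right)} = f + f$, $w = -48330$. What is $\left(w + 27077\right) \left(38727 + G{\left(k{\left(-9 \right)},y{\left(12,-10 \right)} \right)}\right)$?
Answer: $-830716011$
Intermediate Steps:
$k{\left(f \right)} = 2 f$
$y{\left(H,a \right)} = 2 a$
$G{\left(W,J \right)} = J W$
$\left(w + 27077\right) \left(38727 + G{\left(k{\left(-9 \right)},y{\left(12,-10 \right)} \right)}\right) = \left(-48330 + 27077\right) \left(38727 + 2 \left(-10\right) 2 \left(-9\right)\right) = - 21253 \left(38727 - -360\right) = - 21253 \left(38727 + 360\right) = \left(-21253\right) 39087 = -830716011$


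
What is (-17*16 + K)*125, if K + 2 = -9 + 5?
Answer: -34750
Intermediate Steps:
K = -6 (K = -2 + (-9 + 5) = -2 - 4 = -6)
(-17*16 + K)*125 = (-17*16 - 6)*125 = (-272 - 6)*125 = -278*125 = -34750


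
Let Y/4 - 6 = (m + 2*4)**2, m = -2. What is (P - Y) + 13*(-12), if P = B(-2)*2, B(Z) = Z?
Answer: -328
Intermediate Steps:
Y = 168 (Y = 24 + 4*(-2 + 2*4)**2 = 24 + 4*(-2 + 8)**2 = 24 + 4*6**2 = 24 + 4*36 = 24 + 144 = 168)
P = -4 (P = -2*2 = -4)
(P - Y) + 13*(-12) = (-4 - 1*168) + 13*(-12) = (-4 - 168) - 156 = -172 - 156 = -328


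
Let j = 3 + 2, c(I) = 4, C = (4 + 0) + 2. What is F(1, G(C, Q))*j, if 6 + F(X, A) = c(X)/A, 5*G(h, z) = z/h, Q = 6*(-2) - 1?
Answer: -990/13 ≈ -76.154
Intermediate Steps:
C = 6 (C = 4 + 2 = 6)
Q = -13 (Q = -12 - 1 = -13)
G(h, z) = z/(5*h) (G(h, z) = (z/h)/5 = z/(5*h))
F(X, A) = -6 + 4/A
j = 5
F(1, G(C, Q))*j = (-6 + 4/(((⅕)*(-13)/6)))*5 = (-6 + 4/(((⅕)*(-13)*(⅙))))*5 = (-6 + 4/(-13/30))*5 = (-6 + 4*(-30/13))*5 = (-6 - 120/13)*5 = -198/13*5 = -990/13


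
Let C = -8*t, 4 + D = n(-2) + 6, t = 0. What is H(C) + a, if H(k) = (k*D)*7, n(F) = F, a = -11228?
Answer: -11228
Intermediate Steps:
D = 0 (D = -4 + (-2 + 6) = -4 + 4 = 0)
C = 0 (C = -8*0 = 0)
H(k) = 0 (H(k) = (k*0)*7 = 0*7 = 0)
H(C) + a = 0 - 11228 = -11228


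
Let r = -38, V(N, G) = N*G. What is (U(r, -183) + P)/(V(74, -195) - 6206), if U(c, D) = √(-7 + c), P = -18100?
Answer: 4525/5159 - 3*I*√5/20636 ≈ 0.87711 - 0.00032507*I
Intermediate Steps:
V(N, G) = G*N
(U(r, -183) + P)/(V(74, -195) - 6206) = (√(-7 - 38) - 18100)/(-195*74 - 6206) = (√(-45) - 18100)/(-14430 - 6206) = (3*I*√5 - 18100)/(-20636) = (-18100 + 3*I*√5)*(-1/20636) = 4525/5159 - 3*I*√5/20636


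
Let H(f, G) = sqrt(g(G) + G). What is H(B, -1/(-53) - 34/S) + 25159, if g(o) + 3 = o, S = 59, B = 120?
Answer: 25159 + I*sqrt(40235109)/3127 ≈ 25159.0 + 2.0285*I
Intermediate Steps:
g(o) = -3 + o
H(f, G) = sqrt(-3 + 2*G) (H(f, G) = sqrt((-3 + G) + G) = sqrt(-3 + 2*G))
H(B, -1/(-53) - 34/S) + 25159 = sqrt(-3 + 2*(-1/(-53) - 34/59)) + 25159 = sqrt(-3 + 2*(-1*(-1/53) - 34*1/59)) + 25159 = sqrt(-3 + 2*(1/53 - 34/59)) + 25159 = sqrt(-3 + 2*(-1743/3127)) + 25159 = sqrt(-3 - 3486/3127) + 25159 = sqrt(-12867/3127) + 25159 = I*sqrt(40235109)/3127 + 25159 = 25159 + I*sqrt(40235109)/3127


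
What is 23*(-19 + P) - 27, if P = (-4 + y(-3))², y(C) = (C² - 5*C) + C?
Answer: 6183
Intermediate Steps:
y(C) = C² - 4*C
P = 289 (P = (-4 - 3*(-4 - 3))² = (-4 - 3*(-7))² = (-4 + 21)² = 17² = 289)
23*(-19 + P) - 27 = 23*(-19 + 289) - 27 = 23*270 - 27 = 6210 - 27 = 6183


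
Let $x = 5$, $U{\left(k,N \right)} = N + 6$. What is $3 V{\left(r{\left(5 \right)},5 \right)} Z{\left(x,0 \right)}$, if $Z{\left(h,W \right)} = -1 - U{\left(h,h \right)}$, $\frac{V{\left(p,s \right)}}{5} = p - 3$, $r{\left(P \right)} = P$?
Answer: $-360$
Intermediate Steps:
$U{\left(k,N \right)} = 6 + N$
$V{\left(p,s \right)} = -15 + 5 p$ ($V{\left(p,s \right)} = 5 \left(p - 3\right) = 5 \left(-3 + p\right) = -15 + 5 p$)
$Z{\left(h,W \right)} = -7 - h$ ($Z{\left(h,W \right)} = -1 - \left(6 + h\right) = -7 - h$)
$3 V{\left(r{\left(5 \right)},5 \right)} Z{\left(x,0 \right)} = 3 \left(-15 + 5 \cdot 5\right) \left(-7 - 5\right) = 3 \left(-15 + 25\right) \left(-7 - 5\right) = 3 \cdot 10 \left(-12\right) = 30 \left(-12\right) = -360$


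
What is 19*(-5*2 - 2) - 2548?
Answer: -2776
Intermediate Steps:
19*(-5*2 - 2) - 2548 = 19*(-10 - 2) - 2548 = 19*(-12) - 2548 = -228 - 2548 = -2776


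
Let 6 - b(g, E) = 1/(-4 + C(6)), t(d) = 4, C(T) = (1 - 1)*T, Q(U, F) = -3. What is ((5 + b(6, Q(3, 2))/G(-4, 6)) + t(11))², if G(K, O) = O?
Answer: 58081/576 ≈ 100.84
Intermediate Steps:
C(T) = 0 (C(T) = 0*T = 0)
b(g, E) = 25/4 (b(g, E) = 6 - 1/(-4 + 0) = 6 - 1/(-4) = 6 - 1*(-¼) = 6 + ¼ = 25/4)
((5 + b(6, Q(3, 2))/G(-4, 6)) + t(11))² = ((5 + (25/4)/6) + 4)² = ((5 + (25/4)*(⅙)) + 4)² = ((5 + 25/24) + 4)² = (145/24 + 4)² = (241/24)² = 58081/576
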